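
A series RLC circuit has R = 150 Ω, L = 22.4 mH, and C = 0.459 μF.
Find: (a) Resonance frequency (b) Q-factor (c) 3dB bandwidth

Step 1 — Resonance: ω₀ = 1/√(LC) = 1/√(0.0224·4.59e-07) = 9862 rad/s.
Step 2 — f₀ = ω₀/(2π) = 1570 Hz.
Step 3 — Series Q: Q = ω₀L/R = 9862·0.0224/150 = 1.473.
Step 4 — Bandwidth: Δω = ω₀/Q = 6696 rad/s; BW = Δω/(2π) = 1066 Hz.

(a) f₀ = 1570 Hz  (b) Q = 1.473  (c) BW = 1066 Hz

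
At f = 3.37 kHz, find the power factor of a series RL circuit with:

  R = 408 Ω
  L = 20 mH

Step 1 — Angular frequency: ω = 2π·f = 2π·3370 = 2.117e+04 rad/s.
Step 2 — Component impedances:
  R: Z = R = 408 Ω
  L: Z = jωL = j·2.117e+04·0.02 = 0 + j423.5 Ω
Step 3 — Series combination: Z_total = R + L = 408 + j423.5 Ω = 588.1∠46.1° Ω.
Step 4 — Power factor: PF = cos(φ) = Re(Z)/|Z| = 408/588.1 = 0.6938.
Step 5 — Type: Im(Z) = 423.5 ⇒ lagging (phase φ = 46.1°).

PF = 0.6938 (lagging, φ = 46.1°)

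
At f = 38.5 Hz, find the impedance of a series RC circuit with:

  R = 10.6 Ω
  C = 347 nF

Step 1 — Angular frequency: ω = 2π·f = 2π·38.5 = 241.9 rad/s.
Step 2 — Component impedances:
  R: Z = R = 10.6 Ω
  C: Z = 1/(jωC) = -j/(ω·C) = 0 - j1.191e+04 Ω
Step 3 — Series combination: Z_total = R + C = 10.6 - j1.191e+04 Ω = 1.191e+04∠-89.9° Ω.

Z = 10.6 - j1.191e+04 Ω = 1.191e+04∠-89.9° Ω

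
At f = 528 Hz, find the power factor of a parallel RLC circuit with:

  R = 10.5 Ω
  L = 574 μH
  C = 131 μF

Step 1 — Angular frequency: ω = 2π·f = 2π·528 = 3318 rad/s.
Step 2 — Component impedances:
  R: Z = R = 10.5 Ω
  L: Z = jωL = j·3318·0.000574 = 0 + j1.904 Ω
  C: Z = 1/(jωC) = -j/(ω·C) = 0 - j2.301 Ω
Step 3 — Parallel combination: 1/Z_total = 1/R + 1/L + 1/C; Z_total = 5.515 + j5.243 Ω = 7.61∠43.6° Ω.
Step 4 — Power factor: PF = cos(φ) = Re(Z)/|Z| = 5.515/7.61 = 0.7247.
Step 5 — Type: Im(Z) = 5.243 ⇒ lagging (phase φ = 43.6°).

PF = 0.7247 (lagging, φ = 43.6°)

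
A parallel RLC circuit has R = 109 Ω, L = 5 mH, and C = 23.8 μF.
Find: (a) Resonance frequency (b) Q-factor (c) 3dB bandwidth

Step 1 — Resonance: ω₀ = 1/√(LC) = 1/√(0.005·2.38e-05) = 2899 rad/s.
Step 2 — f₀ = ω₀/(2π) = 461.4 Hz.
Step 3 — Parallel Q: Q = R/(ω₀L) = 109/(2899·0.005) = 7.52.
Step 4 — Bandwidth: Δω = ω₀/Q = 385.5 rad/s; BW = Δω/(2π) = 61.35 Hz.

(a) f₀ = 461.4 Hz  (b) Q = 7.52  (c) BW = 61.35 Hz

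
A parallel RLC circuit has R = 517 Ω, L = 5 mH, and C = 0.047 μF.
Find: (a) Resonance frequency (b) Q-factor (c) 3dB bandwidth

Step 1 — Resonance: ω₀ = 1/√(LC) = 1/√(0.005·4.7e-08) = 6.523e+04 rad/s.
Step 2 — f₀ = ω₀/(2π) = 1.038e+04 Hz.
Step 3 — Parallel Q: Q = R/(ω₀L) = 517/(6.523e+04·0.005) = 1.585.
Step 4 — Bandwidth: Δω = ω₀/Q = 4.115e+04 rad/s; BW = Δω/(2π) = 6550 Hz.

(a) f₀ = 1.038e+04 Hz  (b) Q = 1.585  (c) BW = 6550 Hz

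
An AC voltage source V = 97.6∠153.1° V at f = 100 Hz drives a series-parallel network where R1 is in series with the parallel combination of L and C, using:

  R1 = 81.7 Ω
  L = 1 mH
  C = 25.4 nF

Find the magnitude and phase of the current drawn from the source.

Step 1 — Angular frequency: ω = 2π·f = 2π·100 = 628.3 rad/s.
Step 2 — Component impedances:
  R1: Z = R = 81.7 Ω
  L: Z = jωL = j·628.3·0.001 = 0 + j0.6283 Ω
  C: Z = 1/(jωC) = -j/(ω·C) = 0 - j6.266e+04 Ω
Step 3 — Parallel branch: L || C = 1/(1/L + 1/C) = 0 + j0.6283 Ω.
Step 4 — Series with R1: Z_total = R1 + (L || C) = 81.7 + j0.6283 Ω = 81.7∠0.4° Ω.
Step 5 — Source phasor: V = 97.6∠153.1° V = -87.04 + j44.16 V.
Step 6 — Ohm's law: I = V / Z_total = (-87.04 + j44.16) / (81.7 + j0.6283) = -1.061 + j0.5486 A.
Step 7 — Convert to polar: |I| = 1.195 A, ∠I = 152.7°.

I = 1.195∠152.7° A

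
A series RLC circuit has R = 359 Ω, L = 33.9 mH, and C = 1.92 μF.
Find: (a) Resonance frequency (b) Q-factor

Step 1 — Resonance condition Im(Z)=0 gives ω₀ = 1/√(LC).
Step 2 — ω₀ = 1/√(0.0339·1.92e-06) = 3920 rad/s.
Step 3 — f₀ = ω₀/(2π) = 623.8 Hz.
Step 4 — Series Q: Q = ω₀L/R = 3920·0.0339/359 = 0.3701.

(a) f₀ = 623.8 Hz  (b) Q = 0.3701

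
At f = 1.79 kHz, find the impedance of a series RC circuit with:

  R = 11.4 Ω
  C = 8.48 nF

Step 1 — Angular frequency: ω = 2π·f = 2π·1790 = 1.125e+04 rad/s.
Step 2 — Component impedances:
  R: Z = R = 11.4 Ω
  C: Z = 1/(jωC) = -j/(ω·C) = 0 - j1.049e+04 Ω
Step 3 — Series combination: Z_total = R + C = 11.4 - j1.049e+04 Ω = 1.049e+04∠-89.9° Ω.

Z = 11.4 - j1.049e+04 Ω = 1.049e+04∠-89.9° Ω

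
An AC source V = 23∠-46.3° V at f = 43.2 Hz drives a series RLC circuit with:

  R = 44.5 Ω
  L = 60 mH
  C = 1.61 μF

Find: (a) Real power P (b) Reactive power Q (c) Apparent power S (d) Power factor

Step 1 — Angular frequency: ω = 2π·f = 2π·43.2 = 271.4 rad/s.
Step 2 — Component impedances:
  R: Z = R = 44.5 Ω
  L: Z = jωL = j·271.4·0.06 = 0 + j16.29 Ω
  C: Z = 1/(jωC) = -j/(ω·C) = 0 - j2288 Ω
Step 3 — Series combination: Z_total = R + L + C = 44.5 - j2272 Ω = 2272∠-88.9° Ω.
Step 4 — Source phasor: V = 23∠-46.3° V = 15.89 - j16.63 V.
Step 5 — Current: I = V / Z = 0.007453 + j0.006848 A = 0.01012∠42.6° A.
Step 6 — Complex power: S = V·I* = 0.004559 - j0.2327 VA.
Step 7 — Real power: P = Re(S) = 0.004559 W.
Step 8 — Reactive power: Q = Im(S) = -0.2327 VAR.
Step 9 — Apparent power: |S| = 0.2328 VA.
Step 10 — Power factor: PF = P/|S| = 0.01958 (leading).

(a) P = 0.004559 W  (b) Q = -0.2327 VAR  (c) S = 0.2328 VA  (d) PF = 0.01958 (leading)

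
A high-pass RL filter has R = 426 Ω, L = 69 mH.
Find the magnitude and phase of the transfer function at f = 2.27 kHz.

Step 1 — Angular frequency: ω = 2π·2270 = 1.426e+04 rad/s.
Step 2 — Transfer function: H(jω) = jωL/(R + jωL).
Step 3 — Numerator jωL = j·984.1; denominator R + jωL = 426 + j984.1.
Step 4 — H = 0.8422 + j0.3646.
Step 5 — Magnitude: |H| = 0.9177 (-0.7 dB); phase: φ = 23.4°.

|H| = 0.9177 (-0.7 dB), φ = 23.4°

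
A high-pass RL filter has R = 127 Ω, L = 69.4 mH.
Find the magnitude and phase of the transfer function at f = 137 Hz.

Step 1 — Angular frequency: ω = 2π·137 = 860.8 rad/s.
Step 2 — Transfer function: H(jω) = jωL/(R + jωL).
Step 3 — Numerator jωL = j·59.74; denominator R + jωL = 127 + j59.74.
Step 4 — H = 0.1812 + j0.3852.
Step 5 — Magnitude: |H| = 0.4256 (-7.4 dB); phase: φ = 64.8°.

|H| = 0.4256 (-7.4 dB), φ = 64.8°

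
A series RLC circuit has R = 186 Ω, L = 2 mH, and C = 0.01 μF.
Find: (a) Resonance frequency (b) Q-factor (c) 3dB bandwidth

Step 1 — Resonance: ω₀ = 1/√(LC) = 1/√(0.002·1e-08) = 2.236e+05 rad/s.
Step 2 — f₀ = ω₀/(2π) = 3.559e+04 Hz.
Step 3 — Series Q: Q = ω₀L/R = 2.236e+05·0.002/186 = 2.404.
Step 4 — Bandwidth: Δω = ω₀/Q = 9.3e+04 rad/s; BW = Δω/(2π) = 1.48e+04 Hz.

(a) f₀ = 3.559e+04 Hz  (b) Q = 2.404  (c) BW = 1.48e+04 Hz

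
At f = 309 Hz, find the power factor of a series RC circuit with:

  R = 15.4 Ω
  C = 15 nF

Step 1 — Angular frequency: ω = 2π·f = 2π·309 = 1942 rad/s.
Step 2 — Component impedances:
  R: Z = R = 15.4 Ω
  C: Z = 1/(jωC) = -j/(ω·C) = 0 - j3.434e+04 Ω
Step 3 — Series combination: Z_total = R + C = 15.4 - j3.434e+04 Ω = 3.434e+04∠-90.0° Ω.
Step 4 — Power factor: PF = cos(φ) = Re(Z)/|Z| = 15.4/3.434e+04 = 0.0004485.
Step 5 — Type: Im(Z) = -3.434e+04 ⇒ leading (phase φ = -90.0°).

PF = 0.0004485 (leading, φ = -90.0°)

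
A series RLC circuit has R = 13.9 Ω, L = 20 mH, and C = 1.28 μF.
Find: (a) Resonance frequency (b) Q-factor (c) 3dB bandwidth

Step 1 — Resonance condition Im(Z)=0 gives ω₀ = 1/√(LC).
Step 2 — ω₀ = 1/√(0.02·1.28e-06) = 6250 rad/s.
Step 3 — f₀ = ω₀/(2π) = 994.7 Hz.
Step 4 — Series Q: Q = ω₀L/R = 6250·0.02/13.9 = 8.993.
Step 5 — 3dB bandwidth: Δω = ω₀/Q = 695 rad/s; BW = Δω/(2π) = 110.6 Hz.

(a) f₀ = 994.7 Hz  (b) Q = 8.993  (c) BW = 110.6 Hz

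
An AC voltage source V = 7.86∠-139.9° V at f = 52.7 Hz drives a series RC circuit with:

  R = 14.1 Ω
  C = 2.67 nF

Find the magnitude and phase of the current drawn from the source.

Step 1 — Angular frequency: ω = 2π·f = 2π·52.7 = 331.1 rad/s.
Step 2 — Component impedances:
  R: Z = R = 14.1 Ω
  C: Z = 1/(jωC) = -j/(ω·C) = 0 - j1.131e+06 Ω
Step 3 — Series combination: Z_total = R + C = 14.1 - j1.131e+06 Ω = 1.131e+06∠-90.0° Ω.
Step 4 — Source phasor: V = 7.86∠-139.9° V = -6.012 - j5.063 V.
Step 5 — Ohm's law: I = V / Z_total = (-6.012 - j5.063) / (14.1 - j1.131e+06) = 4.476e-06 - j5.316e-06 A.
Step 6 — Convert to polar: |I| = 6.949e-06 A, ∠I = -49.9°.

I = 6.949e-06∠-49.9° A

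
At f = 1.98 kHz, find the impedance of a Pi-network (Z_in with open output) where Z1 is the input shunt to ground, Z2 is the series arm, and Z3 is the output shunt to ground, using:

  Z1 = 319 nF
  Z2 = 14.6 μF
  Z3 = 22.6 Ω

Step 1 — Angular frequency: ω = 2π·f = 2π·1980 = 1.244e+04 rad/s.
Step 2 — Component impedances:
  Z1: Z = 1/(jωC) = -j/(ω·C) = 0 - j252 Ω
  Z2: Z = 1/(jωC) = -j/(ω·C) = 0 - j5.506 Ω
  Z3: Z = R = 22.6 Ω
Step 3 — With open output, the series arm Z2 and the output shunt Z3 appear in series to ground: Z2 + Z3 = 22.6 - j5.506 Ω.
Step 4 — Parallel with input shunt Z1: Z_in = Z1 || (Z2 + Z3) = 21.48 - j7.273 Ω = 22.68∠-18.7° Ω.

Z = 21.48 - j7.273 Ω = 22.68∠-18.7° Ω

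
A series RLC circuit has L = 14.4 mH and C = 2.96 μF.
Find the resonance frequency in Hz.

Step 1 — Resonance condition Im(Z)=0 gives ω₀ = 1/√(LC).
Step 2 — ω₀ = 1/√(0.0144·2.96e-06) = 4844 rad/s.
Step 3 — f₀ = ω₀/(2π) = 770.9 Hz.

f₀ = 770.9 Hz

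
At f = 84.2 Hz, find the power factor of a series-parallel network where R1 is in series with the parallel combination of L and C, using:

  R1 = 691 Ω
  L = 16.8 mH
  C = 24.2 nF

Step 1 — Angular frequency: ω = 2π·f = 2π·84.2 = 529 rad/s.
Step 2 — Component impedances:
  R1: Z = R = 691 Ω
  L: Z = jωL = j·529·0.0168 = 0 + j8.888 Ω
  C: Z = 1/(jωC) = -j/(ω·C) = 0 - j7.811e+04 Ω
Step 3 — Parallel branch: L || C = 1/(1/L + 1/C) = 0 + j8.889 Ω.
Step 4 — Series with R1: Z_total = R1 + (L || C) = 691 + j8.889 Ω = 691.1∠0.7° Ω.
Step 5 — Power factor: PF = cos(φ) = Re(Z)/|Z| = 691/691.1 = 0.9999.
Step 6 — Type: Im(Z) = 8.889 ⇒ lagging (phase φ = 0.7°).

PF = 0.9999 (lagging, φ = 0.7°)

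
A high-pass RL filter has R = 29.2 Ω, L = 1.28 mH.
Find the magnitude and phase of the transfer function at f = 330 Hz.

Step 1 — Angular frequency: ω = 2π·330 = 2073 rad/s.
Step 2 — Transfer function: H(jω) = jωL/(R + jωL).
Step 3 — Numerator jωL = j·2.654; denominator R + jωL = 29.2 + j2.654.
Step 4 — H = 0.008193 + j0.09015.
Step 5 — Magnitude: |H| = 0.09052 (-20.9 dB); phase: φ = 84.8°.

|H| = 0.09052 (-20.9 dB), φ = 84.8°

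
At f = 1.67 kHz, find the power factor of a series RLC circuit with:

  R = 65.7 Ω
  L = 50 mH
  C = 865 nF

Step 1 — Angular frequency: ω = 2π·f = 2π·1670 = 1.049e+04 rad/s.
Step 2 — Component impedances:
  R: Z = R = 65.7 Ω
  L: Z = jωL = j·1.049e+04·0.05 = 0 + j524.6 Ω
  C: Z = 1/(jωC) = -j/(ω·C) = 0 - j110.2 Ω
Step 3 — Series combination: Z_total = R + L + C = 65.7 + j414.5 Ω = 419.6∠81.0° Ω.
Step 4 — Power factor: PF = cos(φ) = Re(Z)/|Z| = 65.7/419.6 = 0.1566.
Step 5 — Type: Im(Z) = 414.5 ⇒ lagging (phase φ = 81.0°).

PF = 0.1566 (lagging, φ = 81.0°)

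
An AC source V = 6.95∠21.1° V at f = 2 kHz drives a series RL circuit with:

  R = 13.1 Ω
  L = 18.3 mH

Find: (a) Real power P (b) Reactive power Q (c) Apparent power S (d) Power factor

Step 1 — Angular frequency: ω = 2π·f = 2π·2000 = 1.257e+04 rad/s.
Step 2 — Component impedances:
  R: Z = R = 13.1 Ω
  L: Z = jωL = j·1.257e+04·0.0183 = 0 + j230 Ω
Step 3 — Series combination: Z_total = R + L = 13.1 + j230 Ω = 230.3∠86.7° Ω.
Step 4 — Source phasor: V = 6.95∠21.1° V = 6.484 + j2.502 V.
Step 5 — Current: I = V / Z = 0.01245 - j0.02749 A = 0.03017∠-65.6° A.
Step 6 — Complex power: S = V·I* = 0.01193 + j0.2094 VA.
Step 7 — Real power: P = Re(S) = 0.01193 W.
Step 8 — Reactive power: Q = Im(S) = 0.2094 VAR.
Step 9 — Apparent power: |S| = 0.2097 VA.
Step 10 — Power factor: PF = P/|S| = 0.05687 (lagging).

(a) P = 0.01193 W  (b) Q = 0.2094 VAR  (c) S = 0.2097 VA  (d) PF = 0.05687 (lagging)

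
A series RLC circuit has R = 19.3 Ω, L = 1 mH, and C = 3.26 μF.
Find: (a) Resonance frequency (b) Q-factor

Step 1 — Resonance condition Im(Z)=0 gives ω₀ = 1/√(LC).
Step 2 — ω₀ = 1/√(0.001·3.26e-06) = 1.751e+04 rad/s.
Step 3 — f₀ = ω₀/(2π) = 2787 Hz.
Step 4 — Series Q: Q = ω₀L/R = 1.751e+04·0.001/19.3 = 0.9075.

(a) f₀ = 2787 Hz  (b) Q = 0.9075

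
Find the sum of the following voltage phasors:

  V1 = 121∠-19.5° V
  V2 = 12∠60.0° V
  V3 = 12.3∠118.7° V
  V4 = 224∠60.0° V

Step 1 — Convert each phasor to rectangular form:
  V1 = 121·(cos(-19.5°) + j·sin(-19.5°)) = 114.1 - j40.39 V
  V2 = 12·(cos(60.0°) + j·sin(60.0°)) = 6 + j10.39 V
  V3 = 12.3·(cos(118.7°) + j·sin(118.7°)) = -5.907 + j10.79 V
  V4 = 224·(cos(60.0°) + j·sin(60.0°)) = 112 + j194 V
Step 2 — Sum components: V_total = 226.2 + j174.8 V.
Step 3 — Convert to polar: |V_total| = 285.8 V, ∠V_total = 37.7°.

V_total = 285.8∠37.7° V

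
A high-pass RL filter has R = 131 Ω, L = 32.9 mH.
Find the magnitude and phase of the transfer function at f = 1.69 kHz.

Step 1 — Angular frequency: ω = 2π·1690 = 1.062e+04 rad/s.
Step 2 — Transfer function: H(jω) = jωL/(R + jωL).
Step 3 — Numerator jωL = j·349.4; denominator R + jωL = 131 + j349.4.
Step 4 — H = 0.8767 + j0.3288.
Step 5 — Magnitude: |H| = 0.9363 (-0.6 dB); phase: φ = 20.6°.

|H| = 0.9363 (-0.6 dB), φ = 20.6°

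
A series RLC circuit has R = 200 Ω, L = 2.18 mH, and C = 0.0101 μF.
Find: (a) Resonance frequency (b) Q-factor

Step 1 — Resonance condition Im(Z)=0 gives ω₀ = 1/√(LC).
Step 2 — ω₀ = 1/√(0.00218·1.01e-08) = 2.131e+05 rad/s.
Step 3 — f₀ = ω₀/(2π) = 3.392e+04 Hz.
Step 4 — Series Q: Q = ω₀L/R = 2.131e+05·0.00218/200 = 2.323.

(a) f₀ = 3.392e+04 Hz  (b) Q = 2.323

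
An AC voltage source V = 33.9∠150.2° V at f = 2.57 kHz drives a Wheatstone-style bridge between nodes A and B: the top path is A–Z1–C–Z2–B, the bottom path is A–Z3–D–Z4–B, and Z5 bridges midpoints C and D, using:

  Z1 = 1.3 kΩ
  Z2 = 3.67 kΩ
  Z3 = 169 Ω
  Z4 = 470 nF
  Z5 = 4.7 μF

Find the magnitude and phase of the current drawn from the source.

Step 1 — Angular frequency: ω = 2π·f = 2π·2570 = 1.615e+04 rad/s.
Step 2 — Component impedances:
  Z1: Z = R = 1300 Ω
  Z2: Z = R = 3670 Ω
  Z3: Z = R = 169 Ω
  Z4: Z = 1/(jωC) = -j/(ω·C) = 0 - j131.8 Ω
  Z5: Z = 1/(jωC) = -j/(ω·C) = 0 - j13.18 Ω
Step 3 — Bridge requires nodal analysis (the Z5 bridge couples midpoints C and D, so the two paths cannot be reduced to a simple series/parallel combination). Setting node B to ground and injecting 1 A at node A, the 3-node admittance system at A, C, D solves to V_A = Z_AB = 154.4 - j131.7 Ω = 203∠-40.5° Ω.
Step 4 — Source phasor: V = 33.9∠150.2° V = -29.42 + j16.85 V.
Step 5 — Ohm's law: I = V / Z_total = (-29.42 + j16.85) / (154.4 - j131.7) = -0.1641 - j0.03094 A.
Step 6 — Convert to polar: |I| = 0.167 A, ∠I = -169.3°.

I = 0.167∠-169.3° A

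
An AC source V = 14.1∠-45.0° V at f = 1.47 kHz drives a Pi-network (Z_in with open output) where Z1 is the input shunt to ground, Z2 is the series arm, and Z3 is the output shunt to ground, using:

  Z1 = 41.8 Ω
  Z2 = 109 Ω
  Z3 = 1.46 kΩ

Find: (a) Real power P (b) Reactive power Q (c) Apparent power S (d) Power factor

Step 1 — Angular frequency: ω = 2π·f = 2π·1470 = 9236 rad/s.
Step 2 — Component impedances:
  Z1: Z = R = 41.8 Ω
  Z2: Z = R = 109 Ω
  Z3: Z = R = 1460 Ω
Step 3 — With open output, the series arm Z2 and the output shunt Z3 appear in series to ground: Z2 + Z3 = 1569 Ω.
Step 4 — Parallel with input shunt Z1: Z_in = Z1 || (Z2 + Z3) = 40.72 Ω = 40.72∠0.0° Ω.
Step 5 — Source phasor: V = 14.1∠-45.0° V = 9.97 - j9.97 V.
Step 6 — Current: I = V / Z = 0.2449 - j0.2449 A = 0.3463∠-45.0° A.
Step 7 — Complex power: S = V·I* = 4.883 VA.
Step 8 — Real power: P = Re(S) = 4.883 W.
Step 9 — Reactive power: Q = Im(S) = 0 VAR.
Step 10 — Apparent power: |S| = 4.883 VA.
Step 11 — Power factor: PF = P/|S| = 1 (unity).

(a) P = 4.883 W  (b) Q = 0 VAR  (c) S = 4.883 VA  (d) PF = 1 (unity)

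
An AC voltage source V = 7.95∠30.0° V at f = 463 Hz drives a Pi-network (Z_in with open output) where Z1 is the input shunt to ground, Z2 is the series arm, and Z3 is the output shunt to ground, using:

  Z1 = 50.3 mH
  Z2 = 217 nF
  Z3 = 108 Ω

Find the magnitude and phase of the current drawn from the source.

Step 1 — Angular frequency: ω = 2π·f = 2π·463 = 2909 rad/s.
Step 2 — Component impedances:
  Z1: Z = jωL = j·2909·0.0503 = 0 + j146.3 Ω
  Z2: Z = 1/(jωC) = -j/(ω·C) = 0 - j1584 Ω
  Z3: Z = R = 108 Ω
Step 3 — With open output, the series arm Z2 and the output shunt Z3 appear in series to ground: Z2 + Z3 = 108 - j1584 Ω.
Step 4 — Parallel with input shunt Z1: Z_in = Z1 || (Z2 + Z3) = 1.112 + j161.1 Ω = 161.1∠89.6° Ω.
Step 5 — Source phasor: V = 7.95∠30.0° V = 6.885 + j3.975 V.
Step 6 — Ohm's law: I = V / Z_total = (6.885 + j3.975) / (1.112 + j161.1) = 0.02496 - j0.04255 A.
Step 7 — Convert to polar: |I| = 0.04934 A, ∠I = -59.6°.

I = 0.04934∠-59.6° A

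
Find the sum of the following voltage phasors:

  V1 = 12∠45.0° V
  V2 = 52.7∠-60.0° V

Step 1 — Convert each phasor to rectangular form:
  V1 = 12·(cos(45.0°) + j·sin(45.0°)) = 8.485 + j8.485 V
  V2 = 52.7·(cos(-60.0°) + j·sin(-60.0°)) = 26.35 - j45.64 V
Step 2 — Sum components: V_total = 34.84 - j37.15 V.
Step 3 — Convert to polar: |V_total| = 50.93 V, ∠V_total = -46.8°.

V_total = 50.93∠-46.8° V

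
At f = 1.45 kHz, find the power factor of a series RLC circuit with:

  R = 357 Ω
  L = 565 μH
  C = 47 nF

Step 1 — Angular frequency: ω = 2π·f = 2π·1450 = 9111 rad/s.
Step 2 — Component impedances:
  R: Z = R = 357 Ω
  L: Z = jωL = j·9111·0.000565 = 0 + j5.147 Ω
  C: Z = 1/(jωC) = -j/(ω·C) = 0 - j2335 Ω
Step 3 — Series combination: Z_total = R + L + C = 357 - j2330 Ω = 2357∠-81.3° Ω.
Step 4 — Power factor: PF = cos(φ) = Re(Z)/|Z| = 357/2357.4 = 0.1514.
Step 5 — Type: Im(Z) = -2330 ⇒ leading (phase φ = -81.3°).

PF = 0.1514 (leading, φ = -81.3°)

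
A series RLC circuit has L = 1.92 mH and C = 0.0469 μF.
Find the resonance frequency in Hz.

Step 1 — Resonance condition Im(Z)=0 gives ω₀ = 1/√(LC).
Step 2 — ω₀ = 1/√(0.00192·4.69e-08) = 1.054e+05 rad/s.
Step 3 — f₀ = ω₀/(2π) = 1.677e+04 Hz.

f₀ = 1.677e+04 Hz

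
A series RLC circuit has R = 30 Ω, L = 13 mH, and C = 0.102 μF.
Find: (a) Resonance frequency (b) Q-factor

Step 1 — Resonance condition Im(Z)=0 gives ω₀ = 1/√(LC).
Step 2 — ω₀ = 1/√(0.013·1.02e-07) = 2.746e+04 rad/s.
Step 3 — f₀ = ω₀/(2π) = 4371 Hz.
Step 4 — Series Q: Q = ω₀L/R = 2.746e+04·0.013/30 = 11.9.

(a) f₀ = 4371 Hz  (b) Q = 11.9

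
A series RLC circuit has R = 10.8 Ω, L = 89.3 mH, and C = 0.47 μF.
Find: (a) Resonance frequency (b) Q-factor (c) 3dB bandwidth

Step 1 — Resonance condition Im(Z)=0 gives ω₀ = 1/√(LC).
Step 2 — ω₀ = 1/√(0.0893·4.7e-07) = 4881 rad/s.
Step 3 — f₀ = ω₀/(2π) = 776.9 Hz.
Step 4 — Series Q: Q = ω₀L/R = 4881·0.0893/10.8 = 40.36.
Step 5 — 3dB bandwidth: Δω = ω₀/Q = 120.9 rad/s; BW = Δω/(2π) = 19.25 Hz.

(a) f₀ = 776.9 Hz  (b) Q = 40.36  (c) BW = 19.25 Hz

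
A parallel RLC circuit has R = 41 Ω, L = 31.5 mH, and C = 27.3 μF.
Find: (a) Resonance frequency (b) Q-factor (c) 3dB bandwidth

Step 1 — Resonance: ω₀ = 1/√(LC) = 1/√(0.0315·2.73e-05) = 1078 rad/s.
Step 2 — f₀ = ω₀/(2π) = 171.6 Hz.
Step 3 — Parallel Q: Q = R/(ω₀L) = 41/(1078·0.0315) = 1.207.
Step 4 — Bandwidth: Δω = ω₀/Q = 893.4 rad/s; BW = Δω/(2π) = 142.2 Hz.

(a) f₀ = 171.6 Hz  (b) Q = 1.207  (c) BW = 142.2 Hz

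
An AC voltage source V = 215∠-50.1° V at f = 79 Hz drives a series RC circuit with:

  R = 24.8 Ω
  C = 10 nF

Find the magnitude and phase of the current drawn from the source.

Step 1 — Angular frequency: ω = 2π·f = 2π·79 = 496.4 rad/s.
Step 2 — Component impedances:
  R: Z = R = 24.8 Ω
  C: Z = 1/(jωC) = -j/(ω·C) = 0 - j2.015e+05 Ω
Step 3 — Series combination: Z_total = R + C = 24.8 - j2.015e+05 Ω = 2.015e+05∠-90.0° Ω.
Step 4 — Source phasor: V = 215∠-50.1° V = 137.9 - j164.9 V.
Step 5 — Ohm's law: I = V / Z_total = (137.9 - j164.9) / (24.8 - j2.015e+05) = 0.0008188 + j0.0006845 A.
Step 6 — Convert to polar: |I| = 0.001067 A, ∠I = 39.9°.

I = 0.001067∠39.9° A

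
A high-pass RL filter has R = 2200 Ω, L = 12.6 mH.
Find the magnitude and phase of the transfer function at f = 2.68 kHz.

Step 1 — Angular frequency: ω = 2π·2680 = 1.684e+04 rad/s.
Step 2 — Transfer function: H(jω) = jωL/(R + jωL).
Step 3 — Numerator jωL = j·212.2; denominator R + jωL = 2200 + j212.2.
Step 4 — H = 0.009215 + j0.09555.
Step 5 — Magnitude: |H| = 0.096 (-20.4 dB); phase: φ = 84.5°.

|H| = 0.096 (-20.4 dB), φ = 84.5°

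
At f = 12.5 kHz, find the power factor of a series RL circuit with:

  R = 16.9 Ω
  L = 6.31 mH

Step 1 — Angular frequency: ω = 2π·f = 2π·1.25e+04 = 7.854e+04 rad/s.
Step 2 — Component impedances:
  R: Z = R = 16.9 Ω
  L: Z = jωL = j·7.854e+04·0.00631 = 0 + j495.6 Ω
Step 3 — Series combination: Z_total = R + L = 16.9 + j495.6 Ω = 495.9∠88.0° Ω.
Step 4 — Power factor: PF = cos(φ) = Re(Z)/|Z| = 16.9/495.9 = 0.03408.
Step 5 — Type: Im(Z) = 495.6 ⇒ lagging (phase φ = 88.0°).

PF = 0.03408 (lagging, φ = 88.0°)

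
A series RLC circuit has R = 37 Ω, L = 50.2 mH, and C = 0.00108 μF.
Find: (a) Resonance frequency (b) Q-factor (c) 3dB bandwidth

Step 1 — Resonance: ω₀ = 1/√(LC) = 1/√(0.0502·1.08e-09) = 1.358e+05 rad/s.
Step 2 — f₀ = ω₀/(2π) = 2.162e+04 Hz.
Step 3 — Series Q: Q = ω₀L/R = 1.358e+05·0.0502/37 = 184.3.
Step 4 — Bandwidth: Δω = ω₀/Q = 737.1 rad/s; BW = Δω/(2π) = 117.3 Hz.

(a) f₀ = 2.162e+04 Hz  (b) Q = 184.3  (c) BW = 117.3 Hz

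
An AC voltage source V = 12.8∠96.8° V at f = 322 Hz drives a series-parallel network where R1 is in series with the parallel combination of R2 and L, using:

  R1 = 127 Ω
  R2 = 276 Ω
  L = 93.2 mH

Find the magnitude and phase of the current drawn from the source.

Step 1 — Angular frequency: ω = 2π·f = 2π·322 = 2023 rad/s.
Step 2 — Component impedances:
  R1: Z = R = 127 Ω
  R2: Z = R = 276 Ω
  L: Z = jωL = j·2023·0.0932 = 0 + j188.6 Ω
Step 3 — Parallel branch: R2 || L = 1/(1/R2 + 1/L) = 87.83 + j128.6 Ω.
Step 4 — Series with R1: Z_total = R1 + (R2 || L) = 214.8 + j128.6 Ω = 250.4∠30.9° Ω.
Step 5 — Source phasor: V = 12.8∠96.8° V = -1.516 + j12.71 V.
Step 6 — Ohm's law: I = V / Z_total = (-1.516 + j12.71) / (214.8 + j128.6) = 0.02087 + j0.04667 A.
Step 7 — Convert to polar: |I| = 0.05113 A, ∠I = 65.9°.

I = 0.05113∠65.9° A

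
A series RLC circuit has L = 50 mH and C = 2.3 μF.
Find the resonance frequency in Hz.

Step 1 — Resonance condition Im(Z)=0 gives ω₀ = 1/√(LC).
Step 2 — ω₀ = 1/√(0.05·2.3e-06) = 2949 rad/s.
Step 3 — f₀ = ω₀/(2π) = 469.3 Hz.

f₀ = 469.3 Hz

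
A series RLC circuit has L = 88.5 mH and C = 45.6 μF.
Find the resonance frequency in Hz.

Step 1 — Resonance condition Im(Z)=0 gives ω₀ = 1/√(LC).
Step 2 — ω₀ = 1/√(0.0885·4.56e-05) = 497.8 rad/s.
Step 3 — f₀ = ω₀/(2π) = 79.23 Hz.

f₀ = 79.23 Hz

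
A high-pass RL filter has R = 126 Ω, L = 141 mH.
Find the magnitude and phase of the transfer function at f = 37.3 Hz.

Step 1 — Angular frequency: ω = 2π·37.3 = 234.4 rad/s.
Step 2 — Transfer function: H(jω) = jωL/(R + jωL).
Step 3 — Numerator jωL = j·33.05; denominator R + jωL = 126 + j33.05.
Step 4 — H = 0.06436 + j0.2454.
Step 5 — Magnitude: |H| = 0.2537 (-11.9 dB); phase: φ = 75.3°.

|H| = 0.2537 (-11.9 dB), φ = 75.3°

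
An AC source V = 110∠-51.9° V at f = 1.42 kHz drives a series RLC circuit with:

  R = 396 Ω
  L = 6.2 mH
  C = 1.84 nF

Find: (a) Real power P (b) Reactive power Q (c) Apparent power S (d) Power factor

Step 1 — Angular frequency: ω = 2π·f = 2π·1420 = 8922 rad/s.
Step 2 — Component impedances:
  R: Z = R = 396 Ω
  L: Z = jωL = j·8922·0.0062 = 0 + j55.32 Ω
  C: Z = 1/(jωC) = -j/(ω·C) = 0 - j6.091e+04 Ω
Step 3 — Series combination: Z_total = R + L + C = 396 - j6.086e+04 Ω = 6.086e+04∠-89.6° Ω.
Step 4 — Source phasor: V = 110∠-51.9° V = 67.87 - j86.56 V.
Step 5 — Current: I = V / Z = 0.00143 + j0.001106 A = 0.001807∠37.7° A.
Step 6 — Complex power: S = V·I* = 0.001294 - j0.1988 VA.
Step 7 — Real power: P = Re(S) = 0.001294 W.
Step 8 — Reactive power: Q = Im(S) = -0.1988 VAR.
Step 9 — Apparent power: |S| = 0.1988 VA.
Step 10 — Power factor: PF = P/|S| = 0.006507 (leading).

(a) P = 0.001294 W  (b) Q = -0.1988 VAR  (c) S = 0.1988 VA  (d) PF = 0.006507 (leading)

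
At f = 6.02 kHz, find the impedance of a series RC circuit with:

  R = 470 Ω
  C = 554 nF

Step 1 — Angular frequency: ω = 2π·f = 2π·6020 = 3.782e+04 rad/s.
Step 2 — Component impedances:
  R: Z = R = 470 Ω
  C: Z = 1/(jωC) = -j/(ω·C) = 0 - j47.72 Ω
Step 3 — Series combination: Z_total = R + C = 470 - j47.72 Ω = 472.4∠-5.8° Ω.

Z = 470 - j47.72 Ω = 472.4∠-5.8° Ω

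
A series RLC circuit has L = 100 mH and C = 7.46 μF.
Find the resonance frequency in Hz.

Step 1 — Resonance condition Im(Z)=0 gives ω₀ = 1/√(LC).
Step 2 — ω₀ = 1/√(0.1·7.46e-06) = 1158 rad/s.
Step 3 — f₀ = ω₀/(2π) = 184.3 Hz.

f₀ = 184.3 Hz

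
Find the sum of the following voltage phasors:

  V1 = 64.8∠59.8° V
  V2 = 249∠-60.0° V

Step 1 — Convert each phasor to rectangular form:
  V1 = 64.8·(cos(59.8°) + j·sin(59.8°)) = 32.6 + j56.01 V
  V2 = 249·(cos(-60.0°) + j·sin(-60.0°)) = 124.5 - j215.6 V
Step 2 — Sum components: V_total = 157.1 - j159.6 V.
Step 3 — Convert to polar: |V_total| = 224 V, ∠V_total = -45.5°.

V_total = 224∠-45.5° V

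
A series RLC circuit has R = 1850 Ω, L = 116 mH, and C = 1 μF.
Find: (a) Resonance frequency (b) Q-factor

Step 1 — Resonance condition Im(Z)=0 gives ω₀ = 1/√(LC).
Step 2 — ω₀ = 1/√(0.116·1e-06) = 2936 rad/s.
Step 3 — f₀ = ω₀/(2π) = 467.3 Hz.
Step 4 — Series Q: Q = ω₀L/R = 2936·0.116/1850 = 0.1841.

(a) f₀ = 467.3 Hz  (b) Q = 0.1841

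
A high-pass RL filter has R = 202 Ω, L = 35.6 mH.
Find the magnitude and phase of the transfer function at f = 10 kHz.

Step 1 — Angular frequency: ω = 2π·1e+04 = 6.283e+04 rad/s.
Step 2 — Transfer function: H(jω) = jωL/(R + jωL).
Step 3 — Numerator jωL = j·2237; denominator R + jωL = 202 + j2237.
Step 4 — H = 0.9919 + j0.08958.
Step 5 — Magnitude: |H| = 0.9959 (-0.0 dB); phase: φ = 5.2°.

|H| = 0.9959 (-0.0 dB), φ = 5.2°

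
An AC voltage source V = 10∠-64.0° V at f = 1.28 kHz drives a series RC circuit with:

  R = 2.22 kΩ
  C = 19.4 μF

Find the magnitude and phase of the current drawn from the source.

Step 1 — Angular frequency: ω = 2π·f = 2π·1280 = 8042 rad/s.
Step 2 — Component impedances:
  R: Z = R = 2220 Ω
  C: Z = 1/(jωC) = -j/(ω·C) = 0 - j6.409 Ω
Step 3 — Series combination: Z_total = R + C = 2220 - j6.409 Ω = 2220∠-0.2° Ω.
Step 4 — Source phasor: V = 10∠-64.0° V = 4.384 - j8.988 V.
Step 5 — Ohm's law: I = V / Z_total = (4.384 - j8.988) / (2220 - j6.409) = 0.001986 - j0.004043 A.
Step 6 — Convert to polar: |I| = 0.004504 A, ∠I = -63.8°.

I = 0.004504∠-63.8° A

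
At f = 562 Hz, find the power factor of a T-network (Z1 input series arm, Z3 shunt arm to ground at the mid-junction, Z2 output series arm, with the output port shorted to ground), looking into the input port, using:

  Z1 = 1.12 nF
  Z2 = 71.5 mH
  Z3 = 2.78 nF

Step 1 — Angular frequency: ω = 2π·f = 2π·562 = 3531 rad/s.
Step 2 — Component impedances:
  Z1: Z = 1/(jωC) = -j/(ω·C) = 0 - j2.529e+05 Ω
  Z2: Z = jωL = j·3531·0.0715 = 0 + j252.5 Ω
  Z3: Z = 1/(jωC) = -j/(ω·C) = 0 - j1.019e+05 Ω
Step 3 — With the output port shorted to ground, the output series arm Z2 runs from the junction to ground; the shunt arm Z3 also runs from the junction to ground. They appear in parallel: Z3 || Z2 = 0 + j253.1 Ω.
Step 4 — Series with input arm Z1: Z_in = Z1 + (Z3 || Z2) = 0 - j2.526e+05 Ω = 2.526e+05∠-90.0° Ω.
Step 5 — Power factor: PF = cos(φ) = Re(Z)/|Z| = 0/2.526e+05 = 0.
Step 6 — Type: Im(Z) = -2.526e+05 ⇒ leading (phase φ = -90.0°).

PF = 0 (leading, φ = -90.0°)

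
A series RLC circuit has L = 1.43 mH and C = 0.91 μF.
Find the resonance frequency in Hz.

Step 1 — Resonance condition Im(Z)=0 gives ω₀ = 1/√(LC).
Step 2 — ω₀ = 1/√(0.00143·9.1e-07) = 2.772e+04 rad/s.
Step 3 — f₀ = ω₀/(2π) = 4412 Hz.

f₀ = 4412 Hz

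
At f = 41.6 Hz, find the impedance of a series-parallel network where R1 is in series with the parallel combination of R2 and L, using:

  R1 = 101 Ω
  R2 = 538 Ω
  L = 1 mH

Step 1 — Angular frequency: ω = 2π·f = 2π·41.6 = 261.4 rad/s.
Step 2 — Component impedances:
  R1: Z = R = 101 Ω
  R2: Z = R = 538 Ω
  L: Z = jωL = j·261.4·0.001 = 0 + j0.2614 Ω
Step 3 — Parallel branch: R2 || L = 1/(1/R2 + 1/L) = 0.000127 + j0.2614 Ω.
Step 4 — Series with R1: Z_total = R1 + (R2 || L) = 101 + j0.2614 Ω = 101∠0.1° Ω.

Z = 101 + j0.2614 Ω = 101∠0.1° Ω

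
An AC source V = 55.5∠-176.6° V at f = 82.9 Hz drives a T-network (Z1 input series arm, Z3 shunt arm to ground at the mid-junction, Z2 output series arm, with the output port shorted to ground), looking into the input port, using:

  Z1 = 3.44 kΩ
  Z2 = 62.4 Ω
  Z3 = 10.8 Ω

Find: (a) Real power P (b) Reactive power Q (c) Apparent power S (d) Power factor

Step 1 — Angular frequency: ω = 2π·f = 2π·82.9 = 520.9 rad/s.
Step 2 — Component impedances:
  Z1: Z = R = 3440 Ω
  Z2: Z = R = 62.4 Ω
  Z3: Z = R = 10.8 Ω
Step 3 — With the output port shorted to ground, the output series arm Z2 runs from the junction to ground; the shunt arm Z3 also runs from the junction to ground. They appear in parallel: Z3 || Z2 = 9.207 Ω.
Step 4 — Series with input arm Z1: Z_in = Z1 + (Z3 || Z2) = 3449 Ω = 3449∠0.0° Ω.
Step 5 — Source phasor: V = 55.5∠-176.6° V = -55.4 - j3.292 V.
Step 6 — Current: I = V / Z = -0.01606 - j0.0009543 A = 0.01609∠-176.6° A.
Step 7 — Complex power: S = V·I* = 0.893 VA.
Step 8 — Real power: P = Re(S) = 0.893 W.
Step 9 — Reactive power: Q = Im(S) = 0 VAR.
Step 10 — Apparent power: |S| = 0.893 VA.
Step 11 — Power factor: PF = P/|S| = 1 (unity).

(a) P = 0.893 W  (b) Q = 0 VAR  (c) S = 0.893 VA  (d) PF = 1 (unity)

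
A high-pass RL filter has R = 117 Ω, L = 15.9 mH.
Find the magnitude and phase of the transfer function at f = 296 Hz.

Step 1 — Angular frequency: ω = 2π·296 = 1860 rad/s.
Step 2 — Transfer function: H(jω) = jωL/(R + jωL).
Step 3 — Numerator jωL = j·29.57; denominator R + jωL = 117 + j29.57.
Step 4 — H = 0.06004 + j0.2376.
Step 5 — Magnitude: |H| = 0.245 (-12.2 dB); phase: φ = 75.8°.

|H| = 0.245 (-12.2 dB), φ = 75.8°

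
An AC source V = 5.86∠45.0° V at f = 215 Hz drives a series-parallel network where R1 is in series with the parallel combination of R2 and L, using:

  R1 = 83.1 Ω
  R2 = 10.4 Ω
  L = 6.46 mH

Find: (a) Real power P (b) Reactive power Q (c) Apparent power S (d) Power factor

Step 1 — Angular frequency: ω = 2π·f = 2π·215 = 1351 rad/s.
Step 2 — Component impedances:
  R1: Z = R = 83.1 Ω
  R2: Z = R = 10.4 Ω
  L: Z = jωL = j·1351·0.00646 = 0 + j8.727 Ω
Step 3 — Parallel branch: R2 || L = 1/(1/R2 + 1/L) = 4.297 + j5.121 Ω.
Step 4 — Series with R1: Z_total = R1 + (R2 || L) = 87.4 + j5.121 Ω = 87.55∠3.4° Ω.
Step 5 — Source phasor: V = 5.86∠45.0° V = 4.144 + j4.144 V.
Step 6 — Current: I = V / Z = 0.05002 + j0.04448 A = 0.06694∠41.6° A.
Step 7 — Complex power: S = V·I* = 0.3916 + j0.02294 VA.
Step 8 — Real power: P = Re(S) = 0.3916 W.
Step 9 — Reactive power: Q = Im(S) = 0.02294 VAR.
Step 10 — Apparent power: |S| = 0.3922 VA.
Step 11 — Power factor: PF = P/|S| = 0.9983 (lagging).

(a) P = 0.3916 W  (b) Q = 0.02294 VAR  (c) S = 0.3922 VA  (d) PF = 0.9983 (lagging)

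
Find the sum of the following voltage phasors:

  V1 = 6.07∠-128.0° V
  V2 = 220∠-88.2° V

Step 1 — Convert each phasor to rectangular form:
  V1 = 6.07·(cos(-128.0°) + j·sin(-128.0°)) = -3.737 - j4.783 V
  V2 = 220·(cos(-88.2°) + j·sin(-88.2°)) = 6.91 - j219.9 V
Step 2 — Sum components: V_total = 3.173 - j224.7 V.
Step 3 — Convert to polar: |V_total| = 224.7 V, ∠V_total = -89.2°.

V_total = 224.7∠-89.2° V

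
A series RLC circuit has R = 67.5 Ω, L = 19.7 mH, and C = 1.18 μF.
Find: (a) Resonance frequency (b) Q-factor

Step 1 — Resonance condition Im(Z)=0 gives ω₀ = 1/√(LC).
Step 2 — ω₀ = 1/√(0.0197·1.18e-06) = 6559 rad/s.
Step 3 — f₀ = ω₀/(2π) = 1044 Hz.
Step 4 — Series Q: Q = ω₀L/R = 6559·0.0197/67.5 = 1.914.

(a) f₀ = 1044 Hz  (b) Q = 1.914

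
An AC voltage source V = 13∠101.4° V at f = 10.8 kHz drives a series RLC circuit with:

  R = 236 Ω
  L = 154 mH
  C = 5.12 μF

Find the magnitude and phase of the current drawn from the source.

Step 1 — Angular frequency: ω = 2π·f = 2π·1.08e+04 = 6.786e+04 rad/s.
Step 2 — Component impedances:
  R: Z = R = 236 Ω
  L: Z = jωL = j·6.786e+04·0.154 = 0 + j1.045e+04 Ω
  C: Z = 1/(jωC) = -j/(ω·C) = 0 - j2.878 Ω
Step 3 — Series combination: Z_total = R + L + C = 236 + j1.045e+04 Ω = 1.045e+04∠88.7° Ω.
Step 4 — Source phasor: V = 13∠101.4° V = -2.57 + j12.74 V.
Step 5 — Ohm's law: I = V / Z_total = (-2.57 + j12.74) / (236 + j1.045e+04) = 0.001214 + j0.0002734 A.
Step 6 — Convert to polar: |I| = 0.001244 A, ∠I = 12.7°.

I = 0.001244∠12.7° A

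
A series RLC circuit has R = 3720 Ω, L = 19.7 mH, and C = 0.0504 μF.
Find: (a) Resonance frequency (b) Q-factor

Step 1 — Resonance condition Im(Z)=0 gives ω₀ = 1/√(LC).
Step 2 — ω₀ = 1/√(0.0197·5.04e-08) = 3.174e+04 rad/s.
Step 3 — f₀ = ω₀/(2π) = 5051 Hz.
Step 4 — Series Q: Q = ω₀L/R = 3.174e+04·0.0197/3720 = 0.1681.

(a) f₀ = 5051 Hz  (b) Q = 0.1681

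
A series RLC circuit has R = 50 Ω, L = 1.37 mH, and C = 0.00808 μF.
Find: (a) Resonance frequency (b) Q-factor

Step 1 — Resonance condition Im(Z)=0 gives ω₀ = 1/√(LC).
Step 2 — ω₀ = 1/√(0.00137·8.08e-09) = 3.006e+05 rad/s.
Step 3 — f₀ = ω₀/(2π) = 4.784e+04 Hz.
Step 4 — Series Q: Q = ω₀L/R = 3.006e+05·0.00137/50 = 8.235.

(a) f₀ = 4.784e+04 Hz  (b) Q = 8.235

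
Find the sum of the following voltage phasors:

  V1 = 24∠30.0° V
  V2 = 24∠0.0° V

Step 1 — Convert each phasor to rectangular form:
  V1 = 24·(cos(30.0°) + j·sin(30.0°)) = 20.78 + j12 V
  V2 = 24·(cos(0.0°) + j·sin(0.0°)) = 24 V
Step 2 — Sum components: V_total = 44.78 + j12 V.
Step 3 — Convert to polar: |V_total| = 46.36 V, ∠V_total = 15.0°.

V_total = 46.36∠15.0° V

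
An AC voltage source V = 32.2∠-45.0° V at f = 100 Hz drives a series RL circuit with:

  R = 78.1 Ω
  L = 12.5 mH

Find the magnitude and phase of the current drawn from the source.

Step 1 — Angular frequency: ω = 2π·f = 2π·100 = 628.3 rad/s.
Step 2 — Component impedances:
  R: Z = R = 78.1 Ω
  L: Z = jωL = j·628.3·0.0125 = 0 + j7.854 Ω
Step 3 — Series combination: Z_total = R + L = 78.1 + j7.854 Ω = 78.49∠5.7° Ω.
Step 4 — Source phasor: V = 32.2∠-45.0° V = 22.77 - j22.77 V.
Step 5 — Ohm's law: I = V / Z_total = (22.77 - j22.77) / (78.1 + j7.854) = 0.2596 - j0.3176 A.
Step 6 — Convert to polar: |I| = 0.4102 A, ∠I = -50.7°.

I = 0.4102∠-50.7° A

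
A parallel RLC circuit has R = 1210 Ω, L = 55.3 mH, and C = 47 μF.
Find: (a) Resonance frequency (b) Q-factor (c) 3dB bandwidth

Step 1 — Resonance: ω₀ = 1/√(LC) = 1/√(0.0553·4.7e-05) = 620.3 rad/s.
Step 2 — f₀ = ω₀/(2π) = 98.72 Hz.
Step 3 — Parallel Q: Q = R/(ω₀L) = 1210/(620.3·0.0553) = 35.28.
Step 4 — Bandwidth: Δω = ω₀/Q = 17.58 rad/s; BW = Δω/(2π) = 2.799 Hz.

(a) f₀ = 98.72 Hz  (b) Q = 35.28  (c) BW = 2.799 Hz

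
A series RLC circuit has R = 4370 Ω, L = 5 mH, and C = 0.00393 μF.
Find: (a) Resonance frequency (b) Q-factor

Step 1 — Resonance condition Im(Z)=0 gives ω₀ = 1/√(LC).
Step 2 — ω₀ = 1/√(0.005·3.93e-09) = 2.256e+05 rad/s.
Step 3 — f₀ = ω₀/(2π) = 3.59e+04 Hz.
Step 4 — Series Q: Q = ω₀L/R = 2.256e+05·0.005/4370 = 0.2581.

(a) f₀ = 3.59e+04 Hz  (b) Q = 0.2581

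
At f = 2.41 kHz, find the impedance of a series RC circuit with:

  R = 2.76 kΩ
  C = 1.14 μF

Step 1 — Angular frequency: ω = 2π·f = 2π·2410 = 1.514e+04 rad/s.
Step 2 — Component impedances:
  R: Z = R = 2760 Ω
  C: Z = 1/(jωC) = -j/(ω·C) = 0 - j57.93 Ω
Step 3 — Series combination: Z_total = R + C = 2760 - j57.93 Ω = 2761∠-1.2° Ω.

Z = 2760 - j57.93 Ω = 2761∠-1.2° Ω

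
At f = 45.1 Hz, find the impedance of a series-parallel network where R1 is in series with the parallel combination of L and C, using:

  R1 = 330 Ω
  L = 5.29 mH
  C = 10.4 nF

Step 1 — Angular frequency: ω = 2π·f = 2π·45.1 = 283.4 rad/s.
Step 2 — Component impedances:
  R1: Z = R = 330 Ω
  L: Z = jωL = j·283.4·0.00529 = 0 + j1.499 Ω
  C: Z = 1/(jωC) = -j/(ω·C) = 0 - j3.393e+05 Ω
Step 3 — Parallel branch: L || C = 1/(1/L + 1/C) = 0 + j1.499 Ω.
Step 4 — Series with R1: Z_total = R1 + (L || C) = 330 + j1.499 Ω = 330∠0.3° Ω.

Z = 330 + j1.499 Ω = 330∠0.3° Ω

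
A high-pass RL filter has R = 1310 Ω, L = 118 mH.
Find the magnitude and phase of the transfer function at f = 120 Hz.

Step 1 — Angular frequency: ω = 2π·120 = 754 rad/s.
Step 2 — Transfer function: H(jω) = jωL/(R + jωL).
Step 3 — Numerator jωL = j·88.97; denominator R + jωL = 1310 + j88.97.
Step 4 — H = 0.004591 + j0.0676.
Step 5 — Magnitude: |H| = 0.06776 (-23.4 dB); phase: φ = 86.1°.

|H| = 0.06776 (-23.4 dB), φ = 86.1°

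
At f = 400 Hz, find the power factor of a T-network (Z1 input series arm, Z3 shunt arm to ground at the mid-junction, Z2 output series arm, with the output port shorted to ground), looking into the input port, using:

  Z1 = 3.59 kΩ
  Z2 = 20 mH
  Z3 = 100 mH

Step 1 — Angular frequency: ω = 2π·f = 2π·400 = 2513 rad/s.
Step 2 — Component impedances:
  Z1: Z = R = 3590 Ω
  Z2: Z = jωL = j·2513·0.02 = 0 + j50.27 Ω
  Z3: Z = jωL = j·2513·0.1 = 0 + j251.3 Ω
Step 3 — With the output port shorted to ground, the output series arm Z2 runs from the junction to ground; the shunt arm Z3 also runs from the junction to ground. They appear in parallel: Z3 || Z2 = 0 + j41.89 Ω.
Step 4 — Series with input arm Z1: Z_in = Z1 + (Z3 || Z2) = 3590 + j41.89 Ω = 3590∠0.7° Ω.
Step 5 — Power factor: PF = cos(φ) = Re(Z)/|Z| = 3590/3590.2 = 0.9999.
Step 6 — Type: Im(Z) = 41.89 ⇒ lagging (phase φ = 0.7°).

PF = 0.9999 (lagging, φ = 0.7°)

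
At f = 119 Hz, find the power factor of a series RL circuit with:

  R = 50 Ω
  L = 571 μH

Step 1 — Angular frequency: ω = 2π·f = 2π·119 = 747.7 rad/s.
Step 2 — Component impedances:
  R: Z = R = 50 Ω
  L: Z = jωL = j·747.7·0.000571 = 0 + j0.4269 Ω
Step 3 — Series combination: Z_total = R + L = 50 + j0.4269 Ω = 50∠0.5° Ω.
Step 4 — Power factor: PF = cos(φ) = Re(Z)/|Z| = 50/50 = 1.
Step 5 — Type: Im(Z) = 0.4269 ⇒ lagging (phase φ = 0.5°).

PF = 1 (lagging, φ = 0.5°)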